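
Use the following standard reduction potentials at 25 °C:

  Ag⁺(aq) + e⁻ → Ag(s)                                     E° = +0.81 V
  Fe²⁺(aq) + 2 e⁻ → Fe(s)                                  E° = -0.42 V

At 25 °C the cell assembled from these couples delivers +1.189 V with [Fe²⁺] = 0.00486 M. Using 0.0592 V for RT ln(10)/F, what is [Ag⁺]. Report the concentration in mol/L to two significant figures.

Ag⁺/Ag is the cathode, Fe²⁺/Fe the anode: E°cell = +1.23 V, n = 2.
Overall reaction: 2 Ag⁺(aq) + Fe(s) → 2 Ag(s) + Fe²⁺(aq); Q = [Fe²⁺]^1/[Ag⁺]^2.
From E = E° − (0.0592/n) log Q: log Q = (E° − E)·n/0.0592 = (+1.23 − (+1.189))·2/0.0592 = 1.3851.
So 2·log[Ag⁺] = 1·log(0.00486) − log Q = -2.3134 − (1.3851) = -3.6985; log[Ag⁺] = -3.6985 / 2 = -1.8493; [Ag⁺] = 10^(-1.8493) ≈ 0.014 M.

0.014 M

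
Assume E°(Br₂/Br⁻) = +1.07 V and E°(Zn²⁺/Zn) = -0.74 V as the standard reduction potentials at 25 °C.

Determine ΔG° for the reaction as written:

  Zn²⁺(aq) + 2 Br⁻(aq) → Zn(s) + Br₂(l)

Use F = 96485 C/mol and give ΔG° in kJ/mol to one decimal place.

+349.3 kJ/mol

As written, Zn²⁺/Zn is reduced (cathode) and Br₂/Br⁻ is oxidised (anode), so E°cell = (-0.74) − (+1.07) = -1.81 V.
Balancing electrons gives n = 2.
ΔG° = −nFE° = −(2)(96485)(-1.81) = 349,276 J = +349.3 kJ/mol.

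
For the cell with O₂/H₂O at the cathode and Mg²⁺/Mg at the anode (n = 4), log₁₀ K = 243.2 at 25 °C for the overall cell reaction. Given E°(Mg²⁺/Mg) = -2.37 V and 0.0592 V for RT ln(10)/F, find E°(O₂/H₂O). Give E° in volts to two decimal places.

E°cell = (0.0592/n)·log K = (0.0592/4)(243.2) = +3.599 V.
Since O₂/H₂O is the cathode and Mg²⁺/Mg the anode, E°cell = E°(O₂/H₂O) − E°(Mg²⁺/Mg).
So E°(O₂/H₂O) = E°cell + E°(Mg²⁺/Mg) = +3.599 + (-2.37) = +1.23 V.

+1.23 V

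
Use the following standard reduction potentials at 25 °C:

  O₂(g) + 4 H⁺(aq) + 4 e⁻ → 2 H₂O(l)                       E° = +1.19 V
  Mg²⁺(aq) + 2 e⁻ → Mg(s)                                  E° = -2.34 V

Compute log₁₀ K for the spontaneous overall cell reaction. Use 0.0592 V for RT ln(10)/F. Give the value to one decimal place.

238.5

Cathode: O₂/H₂O; anode: Mg²⁺/Mg. E°cell = +3.53 V, n = 4.
log K = nE°cell / 0.0592 = (4)(+3.53) / 0.0592 = 238.5.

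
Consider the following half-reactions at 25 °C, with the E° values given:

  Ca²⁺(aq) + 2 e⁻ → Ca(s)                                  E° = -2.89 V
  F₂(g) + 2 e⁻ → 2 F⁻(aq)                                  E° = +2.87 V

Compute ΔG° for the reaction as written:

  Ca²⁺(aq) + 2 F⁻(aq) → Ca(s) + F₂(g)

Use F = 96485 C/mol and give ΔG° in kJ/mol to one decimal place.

As written, Ca²⁺/Ca is reduced (cathode) and F₂/F⁻ is oxidised (anode), so E°cell = (-2.89) − (+2.87) = -5.76 V.
Balancing electrons gives n = 2.
ΔG° = −nFE° = −(2)(96485)(-5.76) = 1,111,507 J = +1111.5 kJ/mol.

+1111.5 kJ/mol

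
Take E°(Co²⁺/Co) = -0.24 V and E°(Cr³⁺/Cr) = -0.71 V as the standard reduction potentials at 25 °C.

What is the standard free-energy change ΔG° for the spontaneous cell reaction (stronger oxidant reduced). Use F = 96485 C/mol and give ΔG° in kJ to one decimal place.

Co²⁺/Co (E° = -0.24 V) is the cathode; Cr³⁺/Cr (E° = -0.71 V) is the anode, so E°cell = +0.47 V.
Balancing electrons gives n = 6 (lcm of 2 and 3).
ΔG° = −nFE° = −(6)(96485)(+0.47) = -272,088 J = -272.1 kJ.

-272.1 kJ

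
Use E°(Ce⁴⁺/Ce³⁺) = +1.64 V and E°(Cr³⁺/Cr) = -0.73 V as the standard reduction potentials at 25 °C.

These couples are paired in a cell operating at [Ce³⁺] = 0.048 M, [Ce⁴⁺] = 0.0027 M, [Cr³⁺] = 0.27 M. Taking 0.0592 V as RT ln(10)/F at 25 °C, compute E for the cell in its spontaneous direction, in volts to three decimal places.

Ce⁴⁺/Ce³⁺ is the cathode (higher E°), Cr³⁺/Cr the anode: E°cell = +1.64 − (-0.73) = +2.37 V, n = 3.
Overall: 3 Ce⁴⁺(aq) + Cr(s) → 3 Ce³⁺(aq) + Cr³⁺(aq)
Q = [Ce³⁺]^3·[Cr³⁺] / ([Ce⁴⁺]^3); log Q = 3.181.
E = E° − (0.0592/n) log Q = +2.37 − (0.0592/3)(3.181) = +2.307 V.

+2.307 V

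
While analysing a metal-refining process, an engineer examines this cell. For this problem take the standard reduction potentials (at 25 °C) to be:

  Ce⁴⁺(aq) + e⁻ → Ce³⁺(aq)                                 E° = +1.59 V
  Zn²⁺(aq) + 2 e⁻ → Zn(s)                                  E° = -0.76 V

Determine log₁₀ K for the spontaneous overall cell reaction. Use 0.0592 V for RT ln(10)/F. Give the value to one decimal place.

79.4

Cathode: Ce⁴⁺/Ce³⁺; anode: Zn²⁺/Zn. E°cell = +2.35 V, n = 2.
log K = nE°cell / 0.0592 = (2)(+2.35) / 0.0592 = 79.4.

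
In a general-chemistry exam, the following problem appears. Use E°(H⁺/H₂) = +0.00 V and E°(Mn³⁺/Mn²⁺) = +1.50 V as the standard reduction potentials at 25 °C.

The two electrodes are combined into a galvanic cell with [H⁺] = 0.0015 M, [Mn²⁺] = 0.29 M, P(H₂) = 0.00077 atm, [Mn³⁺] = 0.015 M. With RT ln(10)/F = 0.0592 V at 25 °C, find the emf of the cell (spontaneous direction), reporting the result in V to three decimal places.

+1.499 V

Mn³⁺/Mn²⁺ is the cathode (higher E°), H⁺/H₂ the anode: E°cell = +1.50 − (+0.00) = +1.50 V, n = 2.
Overall: 2 Mn³⁺(aq) + H₂(g) → 2 Mn²⁺(aq) + 2 H⁺(aq)
Q = [Mn²⁺]^2·[H⁺]^2 / ([Mn³⁺]^2·P(H₂)); log Q = 0.038.
E = E° − (0.0592/n) log Q = +1.50 − (0.0592/2)(0.038) = +1.499 V.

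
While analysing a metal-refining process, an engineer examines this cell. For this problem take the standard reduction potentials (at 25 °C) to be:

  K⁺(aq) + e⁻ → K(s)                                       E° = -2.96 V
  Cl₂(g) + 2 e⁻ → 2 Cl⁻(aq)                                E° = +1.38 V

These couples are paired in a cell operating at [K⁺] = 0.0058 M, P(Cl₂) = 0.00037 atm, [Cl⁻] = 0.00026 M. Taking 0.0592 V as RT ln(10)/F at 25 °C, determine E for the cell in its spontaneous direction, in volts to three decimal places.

Cl₂/Cl⁻ is the cathode (higher E°), K⁺/K the anode: E°cell = +1.38 − (-2.96) = +4.34 V, n = 2.
Overall: Cl₂(g) + 2 K(s) → 2 Cl⁻(aq) + 2 K⁺(aq)
Q = [Cl⁻]^2·[K⁺]^2 / (P(Cl₂)); log Q = -8.211.
E = E° − (0.0592/n) log Q = +4.34 − (0.0592/2)(-8.211) = +4.583 V.

+4.583 V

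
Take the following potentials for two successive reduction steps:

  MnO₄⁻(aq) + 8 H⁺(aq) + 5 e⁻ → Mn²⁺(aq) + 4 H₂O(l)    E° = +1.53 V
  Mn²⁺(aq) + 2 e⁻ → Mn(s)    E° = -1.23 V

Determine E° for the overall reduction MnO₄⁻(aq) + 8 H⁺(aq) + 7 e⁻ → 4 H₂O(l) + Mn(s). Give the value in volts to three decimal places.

+0.741 V

Adding the free-energy changes (−nFE°) of the two steps gives −n₃FE°₃ = −n₁FE°₁ − n₂FE°₂.
E°₃ = (5×+1.53 + 2×-1.23) / 7 = (+5.190) / 7 = +0.741 V.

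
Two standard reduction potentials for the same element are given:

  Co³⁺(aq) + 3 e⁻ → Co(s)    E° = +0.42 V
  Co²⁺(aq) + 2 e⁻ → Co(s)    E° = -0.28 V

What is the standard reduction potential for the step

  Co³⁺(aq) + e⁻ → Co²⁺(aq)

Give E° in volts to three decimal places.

Sequential free energies add, so n₃E°₃ = n₁E°₁ + n₂E°₂.
With n₃ = 3, and the known step contributing 2×(-0.28) V, the unknown satisfies 1·E° = 3×(+0.42) − 2×(-0.28) = +1.820.
E° = +1.820 / 1 = +1.820 V.

+1.820 V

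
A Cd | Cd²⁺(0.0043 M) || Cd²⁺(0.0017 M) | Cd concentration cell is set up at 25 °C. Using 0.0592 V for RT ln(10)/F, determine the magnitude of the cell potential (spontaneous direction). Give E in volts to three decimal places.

For a concentration cell E°cell = 0. The 0.0043 M side is the cathode (reduction is favoured where [Cd²⁺] is higher).
With n = 2, E = −(0.0592/2) log([Cd²⁺]ₐₙ/[Cd²⁺]꜀ₐₜ) = −(0.0592/2) log(0.0017/0.0043) = −(0.0592/2)(-0.403) = +0.012 V.

+0.012 V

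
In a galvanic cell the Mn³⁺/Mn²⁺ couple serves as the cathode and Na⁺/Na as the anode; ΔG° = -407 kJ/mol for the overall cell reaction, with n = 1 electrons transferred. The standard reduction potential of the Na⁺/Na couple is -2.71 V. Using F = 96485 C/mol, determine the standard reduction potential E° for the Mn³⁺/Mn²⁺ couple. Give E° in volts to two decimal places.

E°cell = −ΔG°/(nF) = −(-407×10³)/((1)(96485)) = +4.218 V.
Since Mn³⁺/Mn²⁺ is the cathode and Na⁺/Na the anode, E°cell = E°(Mn³⁺/Mn²⁺) − E°(Na⁺/Na).
So E°(Mn³⁺/Mn²⁺) = E°cell + E°(Na⁺/Na) = +4.218 + (-2.71) = +1.51 V.

+1.51 V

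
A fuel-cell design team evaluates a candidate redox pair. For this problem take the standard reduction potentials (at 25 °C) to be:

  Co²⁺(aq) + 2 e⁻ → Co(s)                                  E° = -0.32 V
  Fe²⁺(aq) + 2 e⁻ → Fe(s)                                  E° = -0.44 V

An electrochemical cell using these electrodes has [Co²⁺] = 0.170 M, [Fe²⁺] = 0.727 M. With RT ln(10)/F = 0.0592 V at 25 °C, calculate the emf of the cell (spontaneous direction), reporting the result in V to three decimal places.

+0.101 V

Co²⁺/Co is the cathode (higher E°), Fe²⁺/Fe the anode: E°cell = -0.32 − (-0.44) = +0.12 V, n = 2.
Overall: Co²⁺(aq) + Fe(s) → Co(s) + Fe²⁺(aq)
Q = [Fe²⁺] / ([Co²⁺]); log Q = 0.631.
E = E° − (0.0592/n) log Q = +0.12 − (0.0592/2)(0.631) = +0.101 V.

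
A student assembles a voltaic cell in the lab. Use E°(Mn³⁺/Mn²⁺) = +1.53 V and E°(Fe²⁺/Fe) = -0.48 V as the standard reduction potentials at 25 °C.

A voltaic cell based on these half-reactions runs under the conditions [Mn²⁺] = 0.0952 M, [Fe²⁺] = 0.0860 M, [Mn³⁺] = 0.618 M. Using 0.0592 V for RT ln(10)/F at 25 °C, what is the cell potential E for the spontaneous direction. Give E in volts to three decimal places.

Mn³⁺/Mn²⁺ is the cathode (higher E°), Fe²⁺/Fe the anode: E°cell = +1.53 − (-0.48) = +2.01 V, n = 2.
Overall: 2 Mn³⁺(aq) + Fe(s) → 2 Mn²⁺(aq) + Fe²⁺(aq)
Q = [Mn²⁺]^2·[Fe²⁺] / ([Mn³⁺]^2); log Q = -2.690.
E = E° − (0.0592/n) log Q = +2.01 − (0.0592/2)(-2.690) = +2.090 V.

+2.090 V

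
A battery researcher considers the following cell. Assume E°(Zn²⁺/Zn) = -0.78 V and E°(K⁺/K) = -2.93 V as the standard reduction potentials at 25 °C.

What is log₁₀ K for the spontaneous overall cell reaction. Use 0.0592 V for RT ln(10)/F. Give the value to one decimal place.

72.6

Cathode: Zn²⁺/Zn; anode: K⁺/K. E°cell = +2.15 V, n = 2.
log K = nE°cell / 0.0592 = (2)(+2.15) / 0.0592 = 72.6.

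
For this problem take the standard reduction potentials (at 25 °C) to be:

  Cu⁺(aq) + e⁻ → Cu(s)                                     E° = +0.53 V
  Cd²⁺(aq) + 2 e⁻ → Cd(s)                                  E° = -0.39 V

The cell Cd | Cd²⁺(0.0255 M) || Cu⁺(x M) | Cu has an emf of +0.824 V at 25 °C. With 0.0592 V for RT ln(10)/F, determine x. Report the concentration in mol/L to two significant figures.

Cu⁺/Cu is the cathode, Cd²⁺/Cd the anode: E°cell = +0.92 V, n = 2.
Overall reaction: 2 Cu⁺(aq) + Cd(s) → 2 Cu(s) + Cd²⁺(aq); Q = [Cd²⁺]^1/[Cu⁺]^2.
From E = E° − (0.0592/n) log Q: log Q = (E° − E)·n/0.0592 = (+0.92 − (+0.824))·2/0.0592 = 3.2432.
So 2·log[Cu⁺] = 1·log(0.0255) − log Q = -1.5935 − (3.2432) = -4.8367; log[Cu⁺] = -4.8367 / 2 = -2.4184; [Cu⁺] = 10^(-2.4184) ≈ 0.0038 M.

0.0038 M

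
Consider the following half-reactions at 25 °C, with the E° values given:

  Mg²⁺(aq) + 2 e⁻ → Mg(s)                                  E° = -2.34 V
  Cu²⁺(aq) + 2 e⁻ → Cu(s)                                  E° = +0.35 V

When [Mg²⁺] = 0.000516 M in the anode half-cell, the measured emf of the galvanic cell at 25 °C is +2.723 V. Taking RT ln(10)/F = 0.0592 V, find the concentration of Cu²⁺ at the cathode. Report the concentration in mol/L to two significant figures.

0.0067 M

Cu²⁺/Cu is the cathode, Mg²⁺/Mg the anode: E°cell = +2.69 V, n = 2.
Overall reaction: Cu²⁺(aq) + Mg(s) → Cu(s) + Mg²⁺(aq); Q = [Mg²⁺]^1/[Cu²⁺]^1.
From E = E° − (0.0592/n) log Q: log Q = (E° − E)·n/0.0592 = (+2.69 − (+2.723))·2/0.0592 = -1.1149.
So 1·log[Cu²⁺] = 1·log(0.000516) − log Q = -3.2874 − (-1.1149) = -2.1725; [Cu²⁺] = 10^(-2.1725) ≈ 0.0067 M.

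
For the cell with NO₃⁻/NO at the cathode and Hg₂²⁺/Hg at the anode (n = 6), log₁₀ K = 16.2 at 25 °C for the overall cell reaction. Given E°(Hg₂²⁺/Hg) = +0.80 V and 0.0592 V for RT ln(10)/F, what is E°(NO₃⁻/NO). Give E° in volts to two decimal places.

+0.96 V

E°cell = (0.0592/n)·log K = (0.0592/6)(16.2) = +0.160 V.
Since NO₃⁻/NO is the cathode and Hg₂²⁺/Hg the anode, E°cell = E°(NO₃⁻/NO) − E°(Hg₂²⁺/Hg).
So E°(NO₃⁻/NO) = E°cell + E°(Hg₂²⁺/Hg) = +0.160 + (+0.80) = +0.96 V.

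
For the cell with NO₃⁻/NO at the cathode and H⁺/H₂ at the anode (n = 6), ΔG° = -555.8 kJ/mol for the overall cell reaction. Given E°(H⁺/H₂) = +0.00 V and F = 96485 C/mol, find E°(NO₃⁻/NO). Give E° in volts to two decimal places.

+0.96 V

E°cell = −ΔG°/(nF) = −(-555.8×10³)/((6)(96485)) = +0.960 V.
Since NO₃⁻/NO is the cathode and H⁺/H₂ the anode, E°cell = E°(NO₃⁻/NO) − E°(H⁺/H₂).
So E°(NO₃⁻/NO) = E°cell + E°(H⁺/H₂) = +0.960 + (+0.00) = +0.96 V.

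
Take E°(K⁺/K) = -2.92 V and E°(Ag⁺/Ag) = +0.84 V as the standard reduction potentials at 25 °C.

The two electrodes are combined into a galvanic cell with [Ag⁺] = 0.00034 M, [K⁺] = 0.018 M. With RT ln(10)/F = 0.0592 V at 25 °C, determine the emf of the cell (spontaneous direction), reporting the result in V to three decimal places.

+3.658 V

Ag⁺/Ag is the cathode (higher E°), K⁺/K the anode: E°cell = +0.84 − (-2.92) = +3.76 V, n = 1.
Overall: Ag⁺(aq) + K(s) → Ag(s) + K⁺(aq)
Q = [K⁺] / ([Ag⁺]); log Q = 1.724.
E = E° − (0.0592/n) log Q = +3.76 − (0.0592/1)(1.724) = +3.658 V.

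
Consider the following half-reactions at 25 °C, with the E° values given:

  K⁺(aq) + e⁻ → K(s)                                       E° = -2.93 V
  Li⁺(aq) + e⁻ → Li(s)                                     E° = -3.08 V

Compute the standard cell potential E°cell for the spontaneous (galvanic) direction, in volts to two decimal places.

+0.15 V

The K⁺/K couple has the higher reduction potential, so it is the cathode; Li⁺/Li is oxidised at the anode.
E°cell = E°(cathode) − E°(anode) = (-2.93) − (-3.08) = +0.15 V.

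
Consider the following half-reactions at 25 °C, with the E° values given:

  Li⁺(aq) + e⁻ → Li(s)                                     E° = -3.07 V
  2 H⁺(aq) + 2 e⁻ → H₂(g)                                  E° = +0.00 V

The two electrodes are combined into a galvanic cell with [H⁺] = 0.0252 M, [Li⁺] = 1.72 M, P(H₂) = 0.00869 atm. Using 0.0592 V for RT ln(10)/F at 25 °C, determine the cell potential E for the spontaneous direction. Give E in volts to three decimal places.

H⁺/H₂ is the cathode (higher E°), Li⁺/Li the anode: E°cell = +0.00 − (-3.07) = +3.07 V, n = 2.
Overall: 2 H⁺(aq) + 2 Li(s) → H₂(g) + 2 Li⁺(aq)
Q = P(H₂)·[Li⁺]^2 / ([H⁺]^2); log Q = 1.607.
E = E° − (0.0592/n) log Q = +3.07 − (0.0592/2)(1.607) = +3.022 V.

+3.022 V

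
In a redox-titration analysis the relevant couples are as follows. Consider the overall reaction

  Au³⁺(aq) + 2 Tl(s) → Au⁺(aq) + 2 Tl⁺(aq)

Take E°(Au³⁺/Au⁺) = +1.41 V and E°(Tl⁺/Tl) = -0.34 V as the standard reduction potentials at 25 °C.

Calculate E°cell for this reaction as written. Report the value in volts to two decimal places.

+1.75 V

The Au³⁺/Au⁺ couple has the higher reduction potential, so it is the cathode; Tl⁺/Tl is oxidised at the anode.
E°cell = E°(cathode) − E°(anode) = (+1.41) − (-0.34) = +1.75 V.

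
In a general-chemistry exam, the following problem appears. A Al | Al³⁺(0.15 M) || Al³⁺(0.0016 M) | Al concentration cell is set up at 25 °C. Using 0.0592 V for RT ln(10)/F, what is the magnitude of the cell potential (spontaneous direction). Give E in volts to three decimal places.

For a concentration cell E°cell = 0. The 0.15 M side is the cathode (reduction is favoured where [Al³⁺] is higher).
With n = 3, E = −(0.0592/3) log([Al³⁺]ₐₙ/[Al³⁺]꜀ₐₜ) = −(0.0592/3) log(0.0016/0.15) = −(0.0592/3)(-1.972) = +0.039 V.

+0.039 V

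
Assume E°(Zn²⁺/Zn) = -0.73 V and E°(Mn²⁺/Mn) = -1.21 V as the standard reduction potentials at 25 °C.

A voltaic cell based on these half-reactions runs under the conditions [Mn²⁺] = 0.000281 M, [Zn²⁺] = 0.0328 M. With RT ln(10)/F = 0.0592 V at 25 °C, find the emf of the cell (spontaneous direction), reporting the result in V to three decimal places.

Zn²⁺/Zn is the cathode (higher E°), Mn²⁺/Mn the anode: E°cell = -0.73 − (-1.21) = +0.48 V, n = 2.
Overall: Zn²⁺(aq) + Mn(s) → Zn(s) + Mn²⁺(aq)
Q = [Mn²⁺] / ([Zn²⁺]); log Q = -2.067.
E = E° − (0.0592/n) log Q = +0.48 − (0.0592/2)(-2.067) = +0.541 V.

+0.541 V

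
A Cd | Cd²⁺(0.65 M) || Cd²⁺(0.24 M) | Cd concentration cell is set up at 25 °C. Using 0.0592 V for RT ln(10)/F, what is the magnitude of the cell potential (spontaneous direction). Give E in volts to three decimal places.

+0.013 V

For a concentration cell E°cell = 0. The 0.65 M side is the cathode (reduction is favoured where [Cd²⁺] is higher).
With n = 2, E = −(0.0592/2) log([Cd²⁺]ₐₙ/[Cd²⁺]꜀ₐₜ) = −(0.0592/2) log(0.24/0.65) = −(0.0592/2)(-0.433) = +0.013 V.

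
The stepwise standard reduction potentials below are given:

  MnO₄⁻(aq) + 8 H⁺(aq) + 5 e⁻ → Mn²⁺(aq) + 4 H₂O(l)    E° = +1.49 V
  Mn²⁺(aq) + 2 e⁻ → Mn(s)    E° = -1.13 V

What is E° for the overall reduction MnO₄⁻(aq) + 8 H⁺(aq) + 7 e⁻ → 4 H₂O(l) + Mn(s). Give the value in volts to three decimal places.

+0.741 V

Adding the free-energy changes (−nFE°) of the two steps gives −n₃FE°₃ = −n₁FE°₁ − n₂FE°₂.
E°₃ = (5×+1.49 + 2×-1.13) / 7 = (+5.190) / 7 = +0.741 V.
Simply averaging or adding the two E° values would be wrong; the electron-weighted sum is required.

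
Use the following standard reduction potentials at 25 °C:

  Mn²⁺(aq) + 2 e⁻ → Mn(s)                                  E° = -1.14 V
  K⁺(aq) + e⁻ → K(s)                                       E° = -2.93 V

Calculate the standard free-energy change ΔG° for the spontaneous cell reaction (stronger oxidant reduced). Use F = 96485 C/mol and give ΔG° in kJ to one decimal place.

Mn²⁺/Mn (E° = -1.14 V) is the cathode; K⁺/K (E° = -2.93 V) is the anode, so E°cell = +1.79 V.
Balancing electrons gives n = 2 (lcm of 2 and 1).
ΔG° = −nFE° = −(2)(96485)(+1.79) = -345,416 J = -345.4 kJ.

-345.4 kJ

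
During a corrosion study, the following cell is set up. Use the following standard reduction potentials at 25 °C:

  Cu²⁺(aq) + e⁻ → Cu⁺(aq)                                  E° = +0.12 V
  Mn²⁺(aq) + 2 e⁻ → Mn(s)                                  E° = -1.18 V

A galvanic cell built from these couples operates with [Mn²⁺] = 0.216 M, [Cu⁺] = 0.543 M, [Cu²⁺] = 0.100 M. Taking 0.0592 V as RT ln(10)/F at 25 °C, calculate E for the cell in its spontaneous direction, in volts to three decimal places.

+1.276 V

Cu²⁺/Cu⁺ is the cathode (higher E°), Mn²⁺/Mn the anode: E°cell = +0.12 − (-1.18) = +1.30 V, n = 2.
Overall: 2 Cu²⁺(aq) + Mn(s) → 2 Cu⁺(aq) + Mn²⁺(aq)
Q = [Cu⁺]^2·[Mn²⁺] / ([Cu²⁺]^2); log Q = 0.804.
E = E° − (0.0592/n) log Q = +1.30 − (0.0592/2)(0.804) = +1.276 V.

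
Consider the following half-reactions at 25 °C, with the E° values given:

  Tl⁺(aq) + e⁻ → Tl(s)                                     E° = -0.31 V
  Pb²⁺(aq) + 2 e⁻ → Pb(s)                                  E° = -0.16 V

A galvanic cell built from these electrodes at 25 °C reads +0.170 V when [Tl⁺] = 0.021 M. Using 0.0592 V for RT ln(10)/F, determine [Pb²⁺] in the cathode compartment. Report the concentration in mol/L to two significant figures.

Pb²⁺/Pb is the cathode, Tl⁺/Tl the anode: E°cell = +0.15 V, n = 2.
Overall reaction: Pb²⁺(aq) + 2 Tl(s) → Pb(s) + 2 Tl⁺(aq); Q = [Tl⁺]^2/[Pb²⁺]^1.
From E = E° − (0.0592/n) log Q: log Q = (E° − E)·n/0.0592 = (+0.15 − (+0.170))·2/0.0592 = -0.6757.
So 1·log[Pb²⁺] = 2·log(0.021) − log Q = -3.3556 − (-0.6757) = -2.6799; [Pb²⁺] = 10^(-2.6799) ≈ 0.0021 M.

0.0021 M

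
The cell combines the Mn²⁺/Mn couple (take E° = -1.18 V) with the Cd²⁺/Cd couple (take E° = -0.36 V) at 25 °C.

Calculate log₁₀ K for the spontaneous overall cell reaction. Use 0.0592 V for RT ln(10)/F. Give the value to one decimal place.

27.7

Cathode: Cd²⁺/Cd; anode: Mn²⁺/Mn. E°cell = +0.82 V, n = 2.
log K = nE°cell / 0.0592 = (2)(+0.82) / 0.0592 = 27.7.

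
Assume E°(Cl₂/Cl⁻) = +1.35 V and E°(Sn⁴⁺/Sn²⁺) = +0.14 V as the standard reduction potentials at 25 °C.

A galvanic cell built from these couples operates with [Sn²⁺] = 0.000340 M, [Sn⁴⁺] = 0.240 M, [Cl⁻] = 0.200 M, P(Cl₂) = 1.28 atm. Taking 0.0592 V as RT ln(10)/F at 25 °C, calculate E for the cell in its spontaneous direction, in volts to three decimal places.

Cl₂/Cl⁻ is the cathode (higher E°), Sn⁴⁺/Sn²⁺ the anode: E°cell = +1.35 − (+0.14) = +1.21 V, n = 2.
Overall: Cl₂(g) + Sn²⁺(aq) → 2 Cl⁻(aq) + Sn⁴⁺(aq)
Q = [Cl⁻]^2·[Sn⁴⁺] / (P(Cl₂)·[Sn²⁺]); log Q = 1.344.
E = E° − (0.0592/n) log Q = +1.21 − (0.0592/2)(1.344) = +1.170 V.

+1.170 V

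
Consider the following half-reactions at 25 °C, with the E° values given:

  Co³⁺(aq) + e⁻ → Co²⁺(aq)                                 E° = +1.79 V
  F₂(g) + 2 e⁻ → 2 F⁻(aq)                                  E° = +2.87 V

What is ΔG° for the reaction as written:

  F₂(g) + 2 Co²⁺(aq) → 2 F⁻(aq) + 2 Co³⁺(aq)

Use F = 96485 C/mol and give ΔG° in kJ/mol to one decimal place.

As written, F₂/F⁻ is reduced (cathode) and Co³⁺/Co²⁺ is oxidised (anode), so E°cell = (+2.87) − (+1.79) = +1.08 V.
Balancing electrons gives n = 2.
ΔG° = −nFE° = −(2)(96485)(+1.08) = -208,408 J = -208.4 kJ/mol.

-208.4 kJ/mol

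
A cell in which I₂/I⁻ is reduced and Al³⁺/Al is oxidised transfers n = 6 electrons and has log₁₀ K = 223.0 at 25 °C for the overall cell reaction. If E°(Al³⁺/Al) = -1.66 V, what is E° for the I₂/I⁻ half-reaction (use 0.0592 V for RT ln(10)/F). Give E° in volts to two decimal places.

+0.54 V

E°cell = (0.0592/n)·log K = (0.0592/6)(223.0) = +2.200 V.
Since I₂/I⁻ is the cathode and Al³⁺/Al the anode, E°cell = E°(I₂/I⁻) − E°(Al³⁺/Al).
So E°(I₂/I⁻) = E°cell + E°(Al³⁺/Al) = +2.200 + (-1.66) = +0.54 V.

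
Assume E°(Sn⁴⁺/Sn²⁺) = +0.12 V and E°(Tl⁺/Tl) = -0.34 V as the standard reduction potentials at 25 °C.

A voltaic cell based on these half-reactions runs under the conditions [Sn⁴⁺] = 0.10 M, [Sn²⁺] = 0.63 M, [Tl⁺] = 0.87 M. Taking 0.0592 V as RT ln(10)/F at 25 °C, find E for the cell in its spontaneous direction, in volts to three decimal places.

+0.440 V

Sn⁴⁺/Sn²⁺ is the cathode (higher E°), Tl⁺/Tl the anode: E°cell = +0.12 − (-0.34) = +0.46 V, n = 2.
Overall: Sn⁴⁺(aq) + 2 Tl(s) → Sn²⁺(aq) + 2 Tl⁺(aq)
Q = [Sn²⁺]·[Tl⁺]^2 / ([Sn⁴⁺]); log Q = 0.678.
E = E° − (0.0592/n) log Q = +0.46 − (0.0592/2)(0.678) = +0.440 V.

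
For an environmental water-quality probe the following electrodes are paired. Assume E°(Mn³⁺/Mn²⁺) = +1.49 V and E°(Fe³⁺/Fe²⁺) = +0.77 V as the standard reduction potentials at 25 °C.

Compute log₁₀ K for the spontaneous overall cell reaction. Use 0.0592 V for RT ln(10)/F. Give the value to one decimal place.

Cathode: Mn³⁺/Mn²⁺; anode: Fe³⁺/Fe²⁺. E°cell = +0.72 V, n = 1.
log K = nE°cell / 0.0592 = (1)(+0.72) / 0.0592 = 12.2.

12.2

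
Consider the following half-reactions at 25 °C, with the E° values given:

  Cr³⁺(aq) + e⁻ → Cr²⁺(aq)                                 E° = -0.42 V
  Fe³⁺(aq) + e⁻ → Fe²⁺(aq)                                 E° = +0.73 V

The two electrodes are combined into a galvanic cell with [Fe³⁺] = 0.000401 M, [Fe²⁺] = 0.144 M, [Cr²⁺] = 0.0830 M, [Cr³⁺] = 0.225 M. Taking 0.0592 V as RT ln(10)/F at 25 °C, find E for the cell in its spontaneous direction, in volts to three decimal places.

+0.973 V

Fe³⁺/Fe²⁺ is the cathode (higher E°), Cr³⁺/Cr²⁺ the anode: E°cell = +0.73 − (-0.42) = +1.15 V, n = 1.
Overall: Fe³⁺(aq) + Cr²⁺(aq) → Fe²⁺(aq) + Cr³⁺(aq)
Q = [Fe²⁺]·[Cr³⁺] / ([Fe³⁺]·[Cr²⁺]); log Q = 2.988.
E = E° − (0.0592/n) log Q = +1.15 − (0.0592/1)(2.988) = +0.973 V.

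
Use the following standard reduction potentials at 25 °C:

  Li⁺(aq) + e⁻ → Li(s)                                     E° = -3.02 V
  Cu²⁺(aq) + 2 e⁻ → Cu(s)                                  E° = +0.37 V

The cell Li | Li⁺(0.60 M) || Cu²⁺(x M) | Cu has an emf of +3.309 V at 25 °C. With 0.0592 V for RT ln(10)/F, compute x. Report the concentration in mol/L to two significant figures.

Cu²⁺/Cu is the cathode, Li⁺/Li the anode: E°cell = +3.39 V, n = 2.
Overall reaction: Cu²⁺(aq) + 2 Li(s) → Cu(s) + 2 Li⁺(aq); Q = [Li⁺]^2/[Cu²⁺]^1.
From E = E° − (0.0592/n) log Q: log Q = (E° − E)·n/0.0592 = (+3.39 − (+3.309))·2/0.0592 = 2.7365.
So 1·log[Cu²⁺] = 2·log(0.6) − log Q = -0.4437 − (2.7365) = -3.1802; [Cu²⁺] = 10^(-3.1802) ≈ 0.00066 M.

0.00066 M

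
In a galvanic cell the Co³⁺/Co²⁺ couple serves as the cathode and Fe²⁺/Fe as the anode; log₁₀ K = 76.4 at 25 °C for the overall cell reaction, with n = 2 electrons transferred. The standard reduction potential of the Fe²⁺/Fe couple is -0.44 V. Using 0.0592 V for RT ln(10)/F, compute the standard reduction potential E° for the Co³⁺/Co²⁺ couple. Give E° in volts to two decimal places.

+1.82 V

E°cell = (0.0592/n)·log K = (0.0592/2)(76.4) = +2.261 V.
Since Co³⁺/Co²⁺ is the cathode and Fe²⁺/Fe the anode, E°cell = E°(Co³⁺/Co²⁺) − E°(Fe²⁺/Fe).
So E°(Co³⁺/Co²⁺) = E°cell + E°(Fe²⁺/Fe) = +2.261 + (-0.44) = +1.82 V.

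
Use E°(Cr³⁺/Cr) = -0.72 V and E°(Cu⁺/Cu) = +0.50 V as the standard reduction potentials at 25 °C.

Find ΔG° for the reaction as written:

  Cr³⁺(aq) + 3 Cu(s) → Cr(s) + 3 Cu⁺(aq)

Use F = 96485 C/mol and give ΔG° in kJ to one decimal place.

+353.1 kJ

As written, Cr³⁺/Cr is reduced (cathode) and Cu⁺/Cu is oxidised (anode), so E°cell = (-0.72) − (+0.50) = -1.22 V.
Balancing electrons gives n = 3.
ΔG° = −nFE° = −(3)(96485)(-1.22) = 353,135 J = +353.1 kJ.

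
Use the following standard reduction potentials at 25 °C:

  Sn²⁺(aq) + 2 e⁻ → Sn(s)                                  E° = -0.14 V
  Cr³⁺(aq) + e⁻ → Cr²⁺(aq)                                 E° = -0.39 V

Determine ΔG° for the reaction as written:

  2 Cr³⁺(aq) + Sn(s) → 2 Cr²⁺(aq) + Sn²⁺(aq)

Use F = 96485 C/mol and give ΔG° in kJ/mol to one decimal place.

+48.2 kJ/mol

As written, Cr³⁺/Cr²⁺ is reduced (cathode) and Sn²⁺/Sn is oxidised (anode), so E°cell = (-0.39) − (-0.14) = -0.25 V.
Balancing electrons gives n = 2.
ΔG° = −nFE° = −(2)(96485)(-0.25) = 48,242 J = +48.2 kJ/mol.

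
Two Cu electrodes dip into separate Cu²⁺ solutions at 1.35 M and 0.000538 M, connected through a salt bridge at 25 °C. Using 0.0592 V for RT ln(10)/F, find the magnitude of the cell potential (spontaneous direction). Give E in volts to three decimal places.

+0.101 V

For a concentration cell E°cell = 0. The 1.35 M side is the cathode (reduction is favoured where [Cu²⁺] is higher).
With n = 2, E = −(0.0592/2) log([Cu²⁺]ₐₙ/[Cu²⁺]꜀ₐₜ) = −(0.0592/2) log(0.000538/1.35) = −(0.0592/2)(-3.400) = +0.101 V.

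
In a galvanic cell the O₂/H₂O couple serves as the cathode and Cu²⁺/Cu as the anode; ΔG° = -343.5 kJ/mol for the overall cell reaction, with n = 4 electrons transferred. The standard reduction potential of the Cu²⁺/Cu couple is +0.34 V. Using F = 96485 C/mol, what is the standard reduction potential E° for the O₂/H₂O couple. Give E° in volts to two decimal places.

E°cell = −ΔG°/(nF) = −(-343.5×10³)/((4)(96485)) = +0.890 V.
Since O₂/H₂O is the cathode and Cu²⁺/Cu the anode, E°cell = E°(O₂/H₂O) − E°(Cu²⁺/Cu).
So E°(O₂/H₂O) = E°cell + E°(Cu²⁺/Cu) = +0.890 + (+0.34) = +1.23 V.

+1.23 V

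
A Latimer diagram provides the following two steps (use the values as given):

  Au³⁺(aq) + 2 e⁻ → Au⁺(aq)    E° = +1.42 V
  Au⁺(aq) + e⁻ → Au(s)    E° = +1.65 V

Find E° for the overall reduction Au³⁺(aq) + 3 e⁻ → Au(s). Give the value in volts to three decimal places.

+1.497 V

Standard free energies of sequential steps add: ΔG°₃ = ΔG°₁ + ΔG°₂, so n₃E°₃ = n₁E°₁ + n₂E°₂.
E°₃ = (2×+1.42 + 1×+1.65) / 3 = (+4.490) / 3 = +1.497 V.
E° values themselves are not directly additive — weighting by electron count is essential.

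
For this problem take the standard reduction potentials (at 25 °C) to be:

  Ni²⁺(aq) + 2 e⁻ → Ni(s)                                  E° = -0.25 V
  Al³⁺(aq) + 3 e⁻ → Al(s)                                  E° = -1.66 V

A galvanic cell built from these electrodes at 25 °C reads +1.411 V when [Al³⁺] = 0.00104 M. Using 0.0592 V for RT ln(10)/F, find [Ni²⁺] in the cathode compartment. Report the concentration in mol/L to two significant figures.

0.011 M

Ni²⁺/Ni is the cathode, Al³⁺/Al the anode: E°cell = +1.41 V, n = 6.
Overall reaction: 3 Ni²⁺(aq) + 2 Al(s) → 3 Ni(s) + 2 Al³⁺(aq); Q = [Al³⁺]^2/[Ni²⁺]^3.
From E = E° − (0.0592/n) log Q: log Q = (E° − E)·n/0.0592 = (+1.41 − (+1.411))·6/0.0592 = -0.1014.
So 3·log[Ni²⁺] = 2·log(0.00104) − log Q = -5.9659 − (-0.1014) = -5.8645; log[Ni²⁺] = -5.8645 / 3 = -1.9548; [Ni²⁺] = 10^(-1.9548) ≈ 0.011 M.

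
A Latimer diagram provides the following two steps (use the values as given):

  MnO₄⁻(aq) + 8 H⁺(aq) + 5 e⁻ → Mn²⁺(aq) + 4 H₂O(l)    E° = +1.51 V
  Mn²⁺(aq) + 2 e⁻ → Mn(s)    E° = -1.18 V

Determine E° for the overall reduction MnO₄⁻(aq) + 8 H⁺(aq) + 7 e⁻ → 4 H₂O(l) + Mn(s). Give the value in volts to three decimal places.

Standard free energies of sequential steps add: ΔG°₃ = ΔG°₁ + ΔG°₂, so n₃E°₃ = n₁E°₁ + n₂E°₂.
E°₃ = (5×+1.51 + 2×-1.18) / 7 = (+5.190) / 7 = +0.741 V.

+0.741 V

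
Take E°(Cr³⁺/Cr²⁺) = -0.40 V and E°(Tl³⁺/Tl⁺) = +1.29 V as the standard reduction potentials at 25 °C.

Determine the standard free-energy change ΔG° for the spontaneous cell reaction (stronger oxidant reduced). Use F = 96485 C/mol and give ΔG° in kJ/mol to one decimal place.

-326.1 kJ/mol

Tl³⁺/Tl⁺ (E° = +1.29 V) is the cathode; Cr³⁺/Cr²⁺ (E° = -0.40 V) is the anode, so E°cell = +1.69 V.
Balancing electrons gives n = 2 (lcm of 2 and 1).
ΔG° = −nFE° = −(2)(96485)(+1.69) = -326,119 J = -326.1 kJ/mol.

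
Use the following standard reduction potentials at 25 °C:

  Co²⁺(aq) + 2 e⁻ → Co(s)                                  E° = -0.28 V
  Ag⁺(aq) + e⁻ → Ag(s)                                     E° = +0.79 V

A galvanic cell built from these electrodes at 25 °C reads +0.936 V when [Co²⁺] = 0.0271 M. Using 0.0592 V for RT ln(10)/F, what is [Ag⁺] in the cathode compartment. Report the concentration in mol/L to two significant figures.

0.00090 M

Ag⁺/Ag is the cathode, Co²⁺/Co the anode: E°cell = +1.07 V, n = 2.
Overall reaction: 2 Ag⁺(aq) + Co(s) → 2 Ag(s) + Co²⁺(aq); Q = [Co²⁺]^1/[Ag⁺]^2.
From E = E° − (0.0592/n) log Q: log Q = (E° − E)·n/0.0592 = (+1.07 − (+0.936))·2/0.0592 = 4.5270.
So 2·log[Ag⁺] = 1·log(0.0271) − log Q = -1.5670 − (4.5270) = -6.0940; log[Ag⁺] = -6.0940 / 2 = -3.0470; [Ag⁺] = 10^(-3.0470) ≈ 0.00090 M.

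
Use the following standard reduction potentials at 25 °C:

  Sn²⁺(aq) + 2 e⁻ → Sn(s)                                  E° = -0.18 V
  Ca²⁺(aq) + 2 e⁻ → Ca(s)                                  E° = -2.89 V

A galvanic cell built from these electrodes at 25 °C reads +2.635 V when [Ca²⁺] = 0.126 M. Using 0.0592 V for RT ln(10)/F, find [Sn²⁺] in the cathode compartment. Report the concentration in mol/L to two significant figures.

0.00037 M

Sn²⁺/Sn is the cathode, Ca²⁺/Ca the anode: E°cell = +2.71 V, n = 2.
Overall reaction: Sn²⁺(aq) + Ca(s) → Sn(s) + Ca²⁺(aq); Q = [Ca²⁺]^1/[Sn²⁺]^1.
From E = E° − (0.0592/n) log Q: log Q = (E° − E)·n/0.0592 = (+2.71 − (+2.635))·2/0.0592 = 2.5338.
So 1·log[Sn²⁺] = 1·log(0.126) − log Q = -0.8996 − (2.5338) = -3.4334; [Sn²⁺] = 10^(-3.4334) ≈ 0.00037 M.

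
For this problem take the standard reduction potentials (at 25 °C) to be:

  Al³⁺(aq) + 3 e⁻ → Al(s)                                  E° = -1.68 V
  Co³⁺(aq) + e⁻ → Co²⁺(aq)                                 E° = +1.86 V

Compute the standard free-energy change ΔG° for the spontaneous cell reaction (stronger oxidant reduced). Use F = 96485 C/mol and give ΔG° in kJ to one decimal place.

Co³⁺/Co²⁺ (E° = +1.86 V) is the cathode; Al³⁺/Al (E° = -1.68 V) is the anode, so E°cell = +3.54 V.
Balancing electrons gives n = 3 (lcm of 1 and 3).
ΔG° = −nFE° = −(3)(96485)(+3.54) = -1,024,671 J = -1024.7 kJ.

-1024.7 kJ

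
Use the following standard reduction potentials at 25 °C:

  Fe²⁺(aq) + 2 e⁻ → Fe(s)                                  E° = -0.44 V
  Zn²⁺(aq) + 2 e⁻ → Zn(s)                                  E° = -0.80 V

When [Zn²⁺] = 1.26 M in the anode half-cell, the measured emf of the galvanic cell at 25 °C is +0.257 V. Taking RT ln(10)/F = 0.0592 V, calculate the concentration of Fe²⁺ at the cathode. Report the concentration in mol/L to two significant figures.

Fe²⁺/Fe is the cathode, Zn²⁺/Zn the anode: E°cell = +0.36 V, n = 2.
Overall reaction: Fe²⁺(aq) + Zn(s) → Fe(s) + Zn²⁺(aq); Q = [Zn²⁺]^1/[Fe²⁺]^1.
From E = E° − (0.0592/n) log Q: log Q = (E° − E)·n/0.0592 = (+0.36 − (+0.257))·2/0.0592 = 3.4797.
So 1·log[Fe²⁺] = 1·log(1.26) − log Q = 0.1004 − (3.4797) = -3.3793; [Fe²⁺] = 10^(-3.3793) ≈ 0.00042 M.

0.00042 M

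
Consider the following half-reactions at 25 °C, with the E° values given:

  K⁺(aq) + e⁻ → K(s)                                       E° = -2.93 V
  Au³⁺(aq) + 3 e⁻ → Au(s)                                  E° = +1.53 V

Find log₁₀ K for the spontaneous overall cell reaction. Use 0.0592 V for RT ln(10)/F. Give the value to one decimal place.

226.0

Cathode: Au³⁺/Au; anode: K⁺/K. E°cell = +4.46 V, n = 3.
log K = nE°cell / 0.0592 = (3)(+4.46) / 0.0592 = 226.0.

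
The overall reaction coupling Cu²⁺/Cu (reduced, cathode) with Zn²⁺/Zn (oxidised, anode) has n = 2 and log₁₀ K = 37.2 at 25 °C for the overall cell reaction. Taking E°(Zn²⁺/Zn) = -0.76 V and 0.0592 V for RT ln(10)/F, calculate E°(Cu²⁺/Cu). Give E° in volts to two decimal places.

+0.34 V

E°cell = (0.0592/n)·log K = (0.0592/2)(37.2) = +1.101 V.
Since Cu²⁺/Cu is the cathode and Zn²⁺/Zn the anode, E°cell = E°(Cu²⁺/Cu) − E°(Zn²⁺/Zn).
So E°(Cu²⁺/Cu) = E°cell + E°(Zn²⁺/Zn) = +1.101 + (-0.76) = +0.34 V.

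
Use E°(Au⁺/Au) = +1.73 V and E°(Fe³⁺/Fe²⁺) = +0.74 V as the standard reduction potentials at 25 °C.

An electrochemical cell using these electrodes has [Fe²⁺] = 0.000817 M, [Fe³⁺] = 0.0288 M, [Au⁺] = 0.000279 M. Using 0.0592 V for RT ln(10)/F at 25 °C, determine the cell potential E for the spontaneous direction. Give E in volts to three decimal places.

+0.688 V

Au⁺/Au is the cathode (higher E°), Fe³⁺/Fe²⁺ the anode: E°cell = +1.73 − (+0.74) = +0.99 V, n = 1.
Overall: Au⁺(aq) + Fe²⁺(aq) → Au(s) + Fe³⁺(aq)
Q = [Fe³⁺] / ([Au⁺]·[Fe²⁺]); log Q = 5.102.
E = E° − (0.0592/n) log Q = +0.99 − (0.0592/1)(5.102) = +0.688 V.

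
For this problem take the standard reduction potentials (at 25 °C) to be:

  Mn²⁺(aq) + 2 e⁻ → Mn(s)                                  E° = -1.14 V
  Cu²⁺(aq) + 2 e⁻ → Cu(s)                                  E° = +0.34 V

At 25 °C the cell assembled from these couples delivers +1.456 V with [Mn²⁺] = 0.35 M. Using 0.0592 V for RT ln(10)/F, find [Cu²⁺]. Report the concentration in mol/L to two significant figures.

Cu²⁺/Cu is the cathode, Mn²⁺/Mn the anode: E°cell = +1.48 V, n = 2.
Overall reaction: Cu²⁺(aq) + Mn(s) → Cu(s) + Mn²⁺(aq); Q = [Mn²⁺]^1/[Cu²⁺]^1.
From E = E° − (0.0592/n) log Q: log Q = (E° − E)·n/0.0592 = (+1.48 − (+1.456))·2/0.0592 = 0.8108.
So 1·log[Cu²⁺] = 1·log(0.35) − log Q = -0.4559 − (0.8108) = -1.2667; [Cu²⁺] = 10^(-1.2667) ≈ 0.054 M.

0.054 M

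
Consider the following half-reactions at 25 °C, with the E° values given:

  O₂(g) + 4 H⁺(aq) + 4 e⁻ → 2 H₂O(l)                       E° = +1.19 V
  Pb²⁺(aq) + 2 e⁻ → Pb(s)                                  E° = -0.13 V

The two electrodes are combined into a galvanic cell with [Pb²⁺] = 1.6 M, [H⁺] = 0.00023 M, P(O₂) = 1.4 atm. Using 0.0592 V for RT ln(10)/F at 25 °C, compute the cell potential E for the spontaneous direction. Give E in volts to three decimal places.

+1.101 V

O₂/H₂O is the cathode (higher E°), Pb²⁺/Pb the anode: E°cell = +1.19 − (-0.13) = +1.32 V, n = 4.
Overall: O₂(g) + 4 H⁺(aq) + 2 Pb(s) → 2 H₂O(l) + 2 Pb²⁺(aq)
Q = [Pb²⁺]^2 / (P(O₂)·[H⁺]^4); log Q = 14.815.
E = E° − (0.0592/n) log Q = +1.32 − (0.0592/4)(14.815) = +1.101 V.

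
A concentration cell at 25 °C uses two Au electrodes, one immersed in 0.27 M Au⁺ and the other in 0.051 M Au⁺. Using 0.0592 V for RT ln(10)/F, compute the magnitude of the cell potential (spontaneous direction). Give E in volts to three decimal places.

+0.043 V

For a concentration cell E°cell = 0. The 0.27 M side is the cathode (reduction is favoured where [Au⁺] is higher).
With n = 1, E = −(0.0592/1) log([Au⁺]ₐₙ/[Au⁺]꜀ₐₜ) = −(0.0592/1) log(0.051/0.27) = −(0.0592/1)(-0.724) = +0.043 V.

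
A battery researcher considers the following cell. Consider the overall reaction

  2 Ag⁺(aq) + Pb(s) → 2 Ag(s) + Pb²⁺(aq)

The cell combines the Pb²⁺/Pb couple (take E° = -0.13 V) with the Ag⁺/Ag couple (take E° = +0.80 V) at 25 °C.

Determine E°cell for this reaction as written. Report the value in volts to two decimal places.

The Ag⁺/Ag couple has the higher reduction potential, so it is the cathode; Pb²⁺/Pb is oxidised at the anode.
E°cell = E°(cathode) − E°(anode) = (+0.80) − (-0.13) = +0.93 V.

+0.93 V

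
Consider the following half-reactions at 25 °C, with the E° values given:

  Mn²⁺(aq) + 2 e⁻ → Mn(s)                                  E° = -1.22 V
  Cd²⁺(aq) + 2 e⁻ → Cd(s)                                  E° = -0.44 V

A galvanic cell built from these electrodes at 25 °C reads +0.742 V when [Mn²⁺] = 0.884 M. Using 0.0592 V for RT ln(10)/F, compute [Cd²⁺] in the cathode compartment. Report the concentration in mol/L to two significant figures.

Cd²⁺/Cd is the cathode, Mn²⁺/Mn the anode: E°cell = +0.78 V, n = 2.
Overall reaction: Cd²⁺(aq) + Mn(s) → Cd(s) + Mn²⁺(aq); Q = [Mn²⁺]^1/[Cd²⁺]^1.
From E = E° − (0.0592/n) log Q: log Q = (E° − E)·n/0.0592 = (+0.78 − (+0.742))·2/0.0592 = 1.2838.
So 1·log[Cd²⁺] = 1·log(0.884) − log Q = -0.0535 − (1.2838) = -1.3373; [Cd²⁺] = 10^(-1.3373) ≈ 0.046 M.

0.046 M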